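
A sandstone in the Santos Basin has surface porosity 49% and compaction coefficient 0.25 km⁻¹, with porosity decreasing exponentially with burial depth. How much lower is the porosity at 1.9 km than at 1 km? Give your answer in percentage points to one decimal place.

7.7 percentage points

phi(1) = 0.49·e^(−0.25×1) = 0.3816
phi(1.9) = 0.49·e^(−0.25×1.9) = 0.3047
Δphi = 0.3816 − 0.3047 = 0.0769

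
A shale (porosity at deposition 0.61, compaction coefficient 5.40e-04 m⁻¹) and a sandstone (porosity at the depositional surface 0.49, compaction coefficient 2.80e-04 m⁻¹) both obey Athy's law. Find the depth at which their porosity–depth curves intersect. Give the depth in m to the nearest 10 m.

840 m

Working in km (1 km = 1000 m; β in km⁻¹ = β in m⁻¹ × 1000):
Set n₀ₐ e^(−βₐZ) = n₀ᵦ e^(−βᵦZ) ⇒ ln(n₀ₐ/n₀ᵦ) = (βₐ − βᵦ)·Z
Z = ln(0.61/0.49) / (0.54 − 0.28) = 0.2191 / 0.26 = 0.843 km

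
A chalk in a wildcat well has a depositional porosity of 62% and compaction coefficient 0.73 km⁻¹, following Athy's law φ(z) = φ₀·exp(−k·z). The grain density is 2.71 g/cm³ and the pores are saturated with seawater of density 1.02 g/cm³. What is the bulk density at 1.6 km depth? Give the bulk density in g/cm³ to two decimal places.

Porosity at depth: φ = 0.62·exp(−0.73×1.6) = 0.62×0.3110 = 0.1928
Bulk density: ρ_b = (1−φ)ρ_g + φ·ρ_f = 0.8072×2.71 + 0.1928×1.02
       = 2.187 + 0.197 = 2.384 g/cm³

2.38 g/cm³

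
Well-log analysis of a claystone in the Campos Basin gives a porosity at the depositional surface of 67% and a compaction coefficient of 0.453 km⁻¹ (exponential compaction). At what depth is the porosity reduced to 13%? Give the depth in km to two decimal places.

Invert Athy's law: z = ln(n₀/n) / β
z = ln(0.67/0.13) / 0.453 = ln(5.154) / 0.453 = 1.6397 / 0.453 = 3.620 km

3.62 km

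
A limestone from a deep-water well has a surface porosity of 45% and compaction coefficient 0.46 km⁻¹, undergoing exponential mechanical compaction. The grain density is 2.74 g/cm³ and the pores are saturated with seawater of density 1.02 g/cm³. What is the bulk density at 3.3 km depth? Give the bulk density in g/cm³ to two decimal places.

2.57 g/cm³

Porosity at depth: n = 0.45·exp(−0.46×3.3) = 0.45×0.2191 = 0.0986
Bulk density: ρ_b = (1−n)ρ_g + n·ρ_f = 0.9014×2.74 + 0.0986×1.02
       = 2.470 + 0.101 = 2.570 g/cm³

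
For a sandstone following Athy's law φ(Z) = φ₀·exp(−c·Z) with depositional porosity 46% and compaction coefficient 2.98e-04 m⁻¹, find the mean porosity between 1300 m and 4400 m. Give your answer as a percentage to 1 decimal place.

Working in km (1 km = 1000 m; c in km⁻¹ = c in m⁻¹ × 1000):
⟨φ⟩ = (1/(Z₂−Z₁)) ∫ φ₀ e^(−cZ) dZ = φ₀·(e^(−c·Z₁) − e^(−c·Z₂)) / (c·(Z₂−Z₁))
e^(−0.298×1.3) = 0.6788; e^(−0.298×4.4) = 0.2695
⟨φ⟩ = 0.46 × (0.6788 − 0.2695) / (0.298 × 3.1) = 0.46 × 0.4431 = 0.2038

20.4%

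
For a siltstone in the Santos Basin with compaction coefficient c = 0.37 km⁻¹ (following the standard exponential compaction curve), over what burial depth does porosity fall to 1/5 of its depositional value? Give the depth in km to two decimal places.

4.35 km

phi/phi₀ = 1/5 ⇒ exp(−c·d) = 1/5 ⇒ d = ln(5) / c
d = 1.6094 / 0.37 = 4.350 km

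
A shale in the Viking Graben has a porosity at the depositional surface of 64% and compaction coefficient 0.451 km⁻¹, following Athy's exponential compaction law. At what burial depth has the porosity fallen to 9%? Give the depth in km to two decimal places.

4.35 km

Invert Athy's law: z = ln(φ₀/φ) / β
z = ln(0.64/0.09) / 0.451 = ln(7.111) / 0.451 = 1.9617 / 0.451 = 4.350 km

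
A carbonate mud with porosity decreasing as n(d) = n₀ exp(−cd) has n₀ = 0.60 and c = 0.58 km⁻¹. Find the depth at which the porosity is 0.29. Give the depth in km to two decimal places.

1.25 km

Invert Athy's law: d = ln(n₀/n) / c
d = ln(0.6/0.29) / 0.58 = ln(2.069) / 0.58 = 0.7270 / 0.58 = 1.254 km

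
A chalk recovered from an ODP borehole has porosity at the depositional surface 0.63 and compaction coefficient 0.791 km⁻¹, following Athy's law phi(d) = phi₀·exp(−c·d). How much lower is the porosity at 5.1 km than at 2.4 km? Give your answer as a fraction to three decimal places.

phi(2.4) = 0.63·e^(−0.791×2.4) = 0.0944
phi(5.1) = 0.63·e^(−0.791×5.1) = 0.0112
Δphi = 0.0944 − 0.0112 = 0.0832

0.083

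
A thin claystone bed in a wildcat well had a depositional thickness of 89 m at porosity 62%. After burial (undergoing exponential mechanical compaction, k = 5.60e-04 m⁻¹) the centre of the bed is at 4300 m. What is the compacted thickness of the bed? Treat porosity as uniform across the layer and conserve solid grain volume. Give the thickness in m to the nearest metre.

36 m

Working in km (1 km = 1000 m; k in km⁻¹ = k in m⁻¹ × 1000):
Porosity at 4.3 km: n = 0.62·exp(−0.56×4.3) = 0.0558
Solid-volume conservation: h(1−n) = h₀(1−n₀) ⇒ h = h₀·(1−n₀)/(1−n)
h = 0.089 × (1 − 0.62)/(1 − 0.0558) = 0.089 × 0.4025 = 0.0358 km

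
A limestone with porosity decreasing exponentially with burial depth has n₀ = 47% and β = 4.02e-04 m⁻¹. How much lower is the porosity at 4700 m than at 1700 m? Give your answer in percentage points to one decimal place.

16.6 percentage points

Working in km (1 km = 1000 m; β in km⁻¹ = β in m⁻¹ × 1000):
n(1.7) = 0.47·e^(−0.402×1.7) = 0.2373
n(4.7) = 0.47·e^(−0.402×4.7) = 0.0710
Δn = 0.2373 − 0.0710 = 0.1663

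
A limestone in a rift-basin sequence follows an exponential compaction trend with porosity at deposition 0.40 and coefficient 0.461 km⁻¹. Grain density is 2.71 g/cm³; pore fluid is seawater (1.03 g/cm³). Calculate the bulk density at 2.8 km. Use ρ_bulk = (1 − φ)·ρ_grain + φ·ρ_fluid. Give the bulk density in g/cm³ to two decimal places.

2.53 g/cm³

Porosity at depth: phi = 0.4·exp(−0.461×2.8) = 0.4×0.2751 = 0.1100
Bulk density: ρ_b = (1−phi)ρ_g + phi·ρ_f = 0.8900×2.71 + 0.1100×1.03
       = 2.412 + 0.113 = 2.525 g/cm³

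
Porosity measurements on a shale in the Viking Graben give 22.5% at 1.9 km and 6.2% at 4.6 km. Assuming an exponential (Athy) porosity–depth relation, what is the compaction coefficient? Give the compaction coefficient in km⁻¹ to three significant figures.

0.477 km⁻¹

Athy: n(z) = n₀ e^(−cz) ⇒ n₁/n₂ = e^{c(z₂−z₁)} ⇒ c = ln(n₁/n₂)/(z₂−z₁)
c = ln(0.225/0.062) / (4.6 − 1.9) = ln(3.629) / 2.7 = 1.2890 / 2.7 = 0.4774 km⁻¹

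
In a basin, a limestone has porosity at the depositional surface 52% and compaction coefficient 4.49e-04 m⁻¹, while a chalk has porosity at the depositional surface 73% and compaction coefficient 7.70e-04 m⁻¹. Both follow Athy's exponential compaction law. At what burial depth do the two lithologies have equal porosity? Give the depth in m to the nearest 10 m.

1060 m

Working in km (1 km = 1000 m; β in km⁻¹ = β in m⁻¹ × 1000):
Set φ₀ₐ e^(−βₐZ) = φ₀ᵦ e^(−βᵦZ) ⇒ ln(φ₀ₐ/φ₀ᵦ) = (βₐ − βᵦ)·Z
Z = ln(0.52/0.73) / (0.449 − 0.77) = -0.3392 / -0.321 = 1.057 km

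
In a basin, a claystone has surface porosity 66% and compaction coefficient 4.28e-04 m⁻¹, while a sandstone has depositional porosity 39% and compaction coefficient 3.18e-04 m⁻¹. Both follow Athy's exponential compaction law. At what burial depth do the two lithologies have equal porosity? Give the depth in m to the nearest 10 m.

Working in km (1 km = 1000 m; c in km⁻¹ = c in m⁻¹ × 1000):
Set n₀ₐ e^(−cₐZ) = n₀ᵦ e^(−cᵦZ) ⇒ ln(n₀ₐ/n₀ᵦ) = (cₐ − cᵦ)·Z
Z = ln(0.66/0.39) / (0.428 − 0.318) = 0.5261 / 0.11 = 4.783 km

4780 m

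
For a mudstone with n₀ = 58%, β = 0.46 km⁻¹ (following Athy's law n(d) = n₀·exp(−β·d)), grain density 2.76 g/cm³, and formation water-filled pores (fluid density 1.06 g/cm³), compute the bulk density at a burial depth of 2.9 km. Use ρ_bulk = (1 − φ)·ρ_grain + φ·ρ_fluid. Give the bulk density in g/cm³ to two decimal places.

2.50 g/cm³

Porosity at depth: n = 0.58·exp(−0.46×2.9) = 0.58×0.2634 = 0.1528
Bulk density: ρ_b = (1−n)ρ_g + n·ρ_f = 0.8472×2.76 + 0.1528×1.06
       = 2.338 + 0.162 = 2.500 g/cm³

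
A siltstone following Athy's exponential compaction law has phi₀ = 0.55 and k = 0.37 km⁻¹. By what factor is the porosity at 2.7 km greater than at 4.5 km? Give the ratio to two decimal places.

phi(z₁)/phi(z₂) = e^(−k·z₁)/e^(−k·z₂) = e^{k(z₂−z₁)}
= exp(0.37 × 1.8) = exp(0.666) = 1.9464

1.95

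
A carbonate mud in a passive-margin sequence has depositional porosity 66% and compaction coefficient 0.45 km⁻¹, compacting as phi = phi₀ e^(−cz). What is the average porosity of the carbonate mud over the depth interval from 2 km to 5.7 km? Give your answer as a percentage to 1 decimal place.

⟨phi⟩ = (1/(z₂−z₁)) ∫ phi₀ e^(−cz) dz = phi₀·(e^(−c·z₁) − e^(−c·z₂)) / (c·(z₂−z₁))
e^(−0.45×2) = 0.4066; e^(−0.45×5.7) = 0.0769
⟨phi⟩ = 0.66 × (0.4066 − 0.0769) / (0.45 × 3.7) = 0.66 × 0.1980 = 0.1307

13.1%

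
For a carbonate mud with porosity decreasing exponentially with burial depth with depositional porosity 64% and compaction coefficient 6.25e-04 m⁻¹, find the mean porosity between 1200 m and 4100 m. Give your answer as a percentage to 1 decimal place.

Working in km (1 km = 1000 m; c in km⁻¹ = c in m⁻¹ × 1000):
⟨n⟩ = (1/(z₂−z₁)) ∫ n₀ e^(−cz) dz = n₀·(e^(−c·z₁) − e^(−c·z₂)) / (c·(z₂−z₁))
e^(−0.625×1.2) = 0.4724; e^(−0.625×4.1) = 0.0771
⟨n⟩ = 0.64 × (0.4724 − 0.0771) / (0.625 × 2.9) = 0.64 × 0.2181 = 0.1396

14.0%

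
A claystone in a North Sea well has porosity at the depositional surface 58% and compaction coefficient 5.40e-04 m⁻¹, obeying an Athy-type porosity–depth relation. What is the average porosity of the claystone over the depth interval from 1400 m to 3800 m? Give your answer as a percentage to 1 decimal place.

Working in km (1 km = 1000 m; β in km⁻¹ = β in m⁻¹ × 1000):
⟨n⟩ = (1/(Z₂−Z₁)) ∫ n₀ e^(−βZ) dZ = n₀·(e^(−β·Z₁) − e^(−β·Z₂)) / (β·(Z₂−Z₁))
e^(−0.54×1.4) = 0.4695; e^(−0.54×3.8) = 0.1285
⟨n⟩ = 0.58 × (0.4695 − 0.1285) / (0.54 × 2.4) = 0.58 × 0.2632 = 0.1526

15.3%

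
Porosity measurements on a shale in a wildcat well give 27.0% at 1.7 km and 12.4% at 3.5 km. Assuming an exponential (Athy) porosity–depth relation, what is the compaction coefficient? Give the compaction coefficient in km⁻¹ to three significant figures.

Athy: n(d) = n₀ e^(−kd) ⇒ n₁/n₂ = e^{k(d₂−d₁)} ⇒ k = ln(n₁/n₂)/(d₂−d₁)
k = ln(0.27/0.124) / (3.5 − 1.7) = ln(2.177) / 1.8 = 0.7781 / 1.8 = 0.4323 km⁻¹

0.432 km⁻¹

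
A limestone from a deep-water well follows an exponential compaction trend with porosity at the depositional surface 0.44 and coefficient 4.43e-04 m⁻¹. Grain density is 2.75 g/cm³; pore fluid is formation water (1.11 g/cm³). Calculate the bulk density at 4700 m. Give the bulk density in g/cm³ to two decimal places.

Working in km (1 km = 1000 m; k in km⁻¹ = k in m⁻¹ × 1000):
Porosity at depth: n = 0.44·exp(−0.443×4.7) = 0.44×0.1247 = 0.0549
Bulk density: ρ_b = (1−n)ρ_g + n·ρ_f = 0.9451×2.75 + 0.0549×1.11
       = 2.599 + 0.061 = 2.660 g/cm³

2.66 g/cm³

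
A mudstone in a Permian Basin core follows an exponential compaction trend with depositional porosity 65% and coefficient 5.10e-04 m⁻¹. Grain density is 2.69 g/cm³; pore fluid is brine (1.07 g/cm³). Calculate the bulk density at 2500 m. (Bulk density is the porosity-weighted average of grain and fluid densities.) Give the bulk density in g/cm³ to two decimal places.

Working in km (1 km = 1000 m; c in km⁻¹ = c in m⁻¹ × 1000):
Porosity at depth: n = 0.65·exp(−0.51×2.5) = 0.65×0.2794 = 0.1816
Bulk density: ρ_b = (1−n)ρ_g + n·ρ_f = 0.8184×2.69 + 0.1816×1.07
       = 2.201 + 0.194 = 2.396 g/cm³

2.40 g/cm³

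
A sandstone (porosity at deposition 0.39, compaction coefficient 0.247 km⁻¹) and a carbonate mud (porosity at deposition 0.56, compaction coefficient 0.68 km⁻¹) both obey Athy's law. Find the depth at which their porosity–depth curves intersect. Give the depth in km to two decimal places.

0.84 km

Set phi₀ₐ e^(−cₐz) = phi₀ᵦ e^(−cᵦz) ⇒ ln(phi₀ₐ/phi₀ᵦ) = (cₐ − cᵦ)·z
z = ln(0.39/0.56) / (0.247 − 0.68) = -0.3618 / -0.433 = 0.836 km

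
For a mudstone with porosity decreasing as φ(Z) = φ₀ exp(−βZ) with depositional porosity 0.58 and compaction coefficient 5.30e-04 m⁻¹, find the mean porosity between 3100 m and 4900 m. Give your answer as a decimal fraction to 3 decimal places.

0.072

Working in km (1 km = 1000 m; β in km⁻¹ = β in m⁻¹ × 1000):
⟨φ⟩ = (1/(Z₂−Z₁)) ∫ φ₀ e^(−βZ) dZ = φ₀·(e^(−β·Z₁) − e^(−β·Z₂)) / (β·(Z₂−Z₁))
e^(−0.53×3.1) = 0.1934; e^(−0.53×4.9) = 0.0745
⟨φ⟩ = 0.58 × (0.1934 − 0.0745) / (0.53 × 1.8) = 0.58 × 0.1246 = 0.0723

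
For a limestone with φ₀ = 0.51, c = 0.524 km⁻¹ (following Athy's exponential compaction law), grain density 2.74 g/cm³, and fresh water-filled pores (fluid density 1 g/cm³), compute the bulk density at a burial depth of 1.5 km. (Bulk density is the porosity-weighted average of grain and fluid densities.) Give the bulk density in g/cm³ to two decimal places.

Porosity at depth: φ = 0.51·exp(−0.524×1.5) = 0.51×0.4557 = 0.2324
Bulk density: ρ_b = (1−φ)ρ_g + φ·ρ_f = 0.7676×2.74 + 0.2324×1
       = 2.103 + 0.232 = 2.336 g/cm³

2.34 g/cm³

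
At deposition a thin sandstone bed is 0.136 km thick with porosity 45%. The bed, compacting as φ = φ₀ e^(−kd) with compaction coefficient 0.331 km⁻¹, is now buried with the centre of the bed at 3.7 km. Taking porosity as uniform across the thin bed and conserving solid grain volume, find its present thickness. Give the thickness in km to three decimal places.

Porosity at 3.7 km: φ = 0.45·exp(−0.331×3.7) = 0.1322
Solid-volume conservation: h(1−φ) = h₀(1−φ₀) ⇒ h = h₀·(1−φ₀)/(1−φ)
h = 0.136 × (1 − 0.45)/(1 − 0.1322) = 0.136 × 0.6338 = 0.0862 km

0.086 km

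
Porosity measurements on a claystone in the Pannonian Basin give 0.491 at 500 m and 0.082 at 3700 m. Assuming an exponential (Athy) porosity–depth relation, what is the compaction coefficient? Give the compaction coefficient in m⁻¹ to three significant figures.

Working in km (1 km = 1000 m; β in km⁻¹ = β in m⁻¹ × 1000):
Athy: n(Z) = n₀ e^(−βZ) ⇒ n₁/n₂ = e^{β(Z₂−Z₁)} ⇒ β = ln(n₁/n₂)/(Z₂−Z₁)
β = ln(0.491/0.082) / (3.7 − 0.5) = ln(5.988) / 3.2 = 1.7897 / 3.2 = 0.5593 km⁻¹

0.000559 m⁻¹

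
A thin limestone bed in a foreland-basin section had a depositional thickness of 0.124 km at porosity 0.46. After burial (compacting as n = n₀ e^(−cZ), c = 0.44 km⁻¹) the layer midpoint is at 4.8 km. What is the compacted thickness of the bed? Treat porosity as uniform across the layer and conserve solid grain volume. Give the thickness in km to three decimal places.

0.071 km

Porosity at 4.8 km: n = 0.46·exp(−0.44×4.8) = 0.0557
Solid-volume conservation: h(1−n) = h₀(1−n₀) ⇒ h = h₀·(1−n₀)/(1−n)
h = 0.124 × (1 − 0.46)/(1 − 0.0557) = 0.124 × 0.5718 = 0.0709 km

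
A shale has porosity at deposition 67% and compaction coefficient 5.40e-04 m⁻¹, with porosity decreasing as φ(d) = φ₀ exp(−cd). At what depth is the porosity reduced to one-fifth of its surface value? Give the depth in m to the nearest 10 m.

2980 m

Working in km (1 km = 1000 m; c in km⁻¹ = c in m⁻¹ × 1000):
φ/φ₀ = 1/5 ⇒ exp(−c·d) = 1/5 ⇒ d = ln(5) / c
d = 1.6094 / 0.54 = 2.980 km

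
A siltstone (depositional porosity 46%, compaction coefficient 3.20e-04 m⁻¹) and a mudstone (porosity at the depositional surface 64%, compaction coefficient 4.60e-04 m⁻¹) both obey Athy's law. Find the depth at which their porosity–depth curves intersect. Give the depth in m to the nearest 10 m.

Working in km (1 km = 1000 m; c in km⁻¹ = c in m⁻¹ × 1000):
Set n₀ₐ e^(−cₐd) = n₀ᵦ e^(−cᵦd) ⇒ ln(n₀ₐ/n₀ᵦ) = (cₐ − cᵦ)·d
d = ln(0.46/0.64) / (0.32 − 0.46) = -0.3302 / -0.14 = 2.359 km

2360 m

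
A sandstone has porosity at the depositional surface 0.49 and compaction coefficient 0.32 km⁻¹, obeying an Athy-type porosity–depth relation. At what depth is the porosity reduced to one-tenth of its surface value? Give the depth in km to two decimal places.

phi/phi₀ = 1/10 ⇒ exp(−c·z) = 1/10 ⇒ z = ln(10) / c
z = 2.3026 / 0.32 = 7.196 km

7.20 km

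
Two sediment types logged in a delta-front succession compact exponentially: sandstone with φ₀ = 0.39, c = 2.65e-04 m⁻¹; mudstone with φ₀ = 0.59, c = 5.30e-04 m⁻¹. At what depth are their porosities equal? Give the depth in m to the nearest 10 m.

1560 m

Working in km (1 km = 1000 m; c in km⁻¹ = c in m⁻¹ × 1000):
Set φ₀ₐ e^(−cₐd) = φ₀ᵦ e^(−cᵦd) ⇒ ln(φ₀ₐ/φ₀ᵦ) = (cₐ − cᵦ)·d
d = ln(0.39/0.59) / (0.265 − 0.53) = -0.4140 / -0.265 = 1.562 km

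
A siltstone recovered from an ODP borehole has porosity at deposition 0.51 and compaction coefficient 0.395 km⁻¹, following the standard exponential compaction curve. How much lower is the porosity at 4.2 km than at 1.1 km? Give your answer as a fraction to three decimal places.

n(1.1) = 0.51·e^(−0.395×1.1) = 0.3303
n(4.2) = 0.51·e^(−0.395×4.2) = 0.0971
Δn = 0.3303 − 0.0971 = 0.2332

0.233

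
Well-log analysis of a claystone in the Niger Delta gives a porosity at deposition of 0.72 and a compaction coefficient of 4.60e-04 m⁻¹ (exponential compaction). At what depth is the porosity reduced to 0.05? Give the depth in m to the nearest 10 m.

5800 m

Working in km (1 km = 1000 m; k in km⁻¹ = k in m⁻¹ × 1000):
Invert Athy's law: d = ln(phi₀/phi) / k
d = ln(0.72/0.05) / 0.46 = ln(14.4) / 0.46 = 2.6672 / 0.46 = 5.798 km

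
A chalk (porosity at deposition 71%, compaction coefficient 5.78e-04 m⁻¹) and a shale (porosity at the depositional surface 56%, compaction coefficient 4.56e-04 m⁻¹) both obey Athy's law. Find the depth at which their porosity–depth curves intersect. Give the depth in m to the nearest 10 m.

1950 m

Working in km (1 km = 1000 m; β in km⁻¹ = β in m⁻¹ × 1000):
Set phi₀ₐ e^(−βₐd) = phi₀ᵦ e^(−βᵦd) ⇒ ln(phi₀ₐ/phi₀ᵦ) = (βₐ − βᵦ)·d
d = ln(0.71/0.56) / (0.578 − 0.456) = 0.2373 / 0.122 = 1.945 km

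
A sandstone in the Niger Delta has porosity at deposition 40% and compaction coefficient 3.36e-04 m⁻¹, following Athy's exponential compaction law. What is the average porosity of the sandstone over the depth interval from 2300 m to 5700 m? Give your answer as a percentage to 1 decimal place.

11.0%

Working in km (1 km = 1000 m; c in km⁻¹ = c in m⁻¹ × 1000):
⟨n⟩ = (1/(d₂−d₁)) ∫ n₀ e^(−cd) dd = n₀·(e^(−c·d₁) − e^(−c·d₂)) / (c·(d₂−d₁))
e^(−0.336×2.3) = 0.4617; e^(−0.336×5.7) = 0.1473
⟨n⟩ = 0.4 × (0.4617 − 0.1473) / (0.336 × 3.4) = 0.4 × 0.2752 = 0.1101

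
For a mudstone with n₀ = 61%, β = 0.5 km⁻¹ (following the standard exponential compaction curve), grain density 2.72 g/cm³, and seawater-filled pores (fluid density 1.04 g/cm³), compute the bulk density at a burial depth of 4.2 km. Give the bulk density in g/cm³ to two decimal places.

2.59 g/cm³

Porosity at depth: n = 0.61·exp(−0.5×4.2) = 0.61×0.1225 = 0.0747
Bulk density: ρ_b = (1−n)ρ_g + n·ρ_f = 0.9253×2.72 + 0.0747×1.04
       = 2.517 + 0.078 = 2.595 g/cm³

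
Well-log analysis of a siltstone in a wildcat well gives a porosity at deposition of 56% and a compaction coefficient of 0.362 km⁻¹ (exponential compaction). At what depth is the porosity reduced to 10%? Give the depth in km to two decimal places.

4.76 km

Invert Athy's law: d = ln(φ₀/φ) / k
d = ln(0.56/0.1) / 0.362 = ln(5.6) / 0.362 = 1.7228 / 0.362 = 4.759 km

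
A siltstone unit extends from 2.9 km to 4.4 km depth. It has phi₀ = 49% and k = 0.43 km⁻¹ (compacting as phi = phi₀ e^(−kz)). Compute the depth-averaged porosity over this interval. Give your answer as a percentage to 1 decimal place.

10.4%

⟨phi⟩ = (1/(z₂−z₁)) ∫ phi₀ e^(−kz) dz = phi₀·(e^(−k·z₁) − e^(−k·z₂)) / (k·(z₂−z₁))
e^(−0.43×2.9) = 0.2874; e^(−0.43×4.4) = 0.1508
⟨phi⟩ = 0.49 × (0.2874 − 0.1508) / (0.43 × 1.5) = 0.49 × 0.2118 = 0.1038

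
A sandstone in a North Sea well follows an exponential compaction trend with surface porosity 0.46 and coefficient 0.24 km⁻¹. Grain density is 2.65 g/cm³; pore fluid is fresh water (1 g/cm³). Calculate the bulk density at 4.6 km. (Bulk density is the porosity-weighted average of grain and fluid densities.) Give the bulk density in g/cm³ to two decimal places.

Porosity at depth: φ = 0.46·exp(−0.24×4.6) = 0.46×0.3315 = 0.1525
Bulk density: ρ_b = (1−φ)ρ_g + φ·ρ_f = 0.8475×2.65 + 0.1525×1
       = 2.246 + 0.153 = 2.398 g/cm³

2.40 g/cm³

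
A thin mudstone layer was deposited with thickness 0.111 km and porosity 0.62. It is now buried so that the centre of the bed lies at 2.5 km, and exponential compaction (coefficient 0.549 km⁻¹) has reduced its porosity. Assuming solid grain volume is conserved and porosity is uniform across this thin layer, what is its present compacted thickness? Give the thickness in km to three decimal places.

0.050 km

Porosity at 2.5 km: n = 0.62·exp(−0.549×2.5) = 0.1572
Solid-volume conservation: h(1−n) = h₀(1−n₀) ⇒ h = h₀·(1−n₀)/(1−n)
h = 0.111 × (1 − 0.62)/(1 − 0.1572) = 0.111 × 0.4509 = 0.0500 km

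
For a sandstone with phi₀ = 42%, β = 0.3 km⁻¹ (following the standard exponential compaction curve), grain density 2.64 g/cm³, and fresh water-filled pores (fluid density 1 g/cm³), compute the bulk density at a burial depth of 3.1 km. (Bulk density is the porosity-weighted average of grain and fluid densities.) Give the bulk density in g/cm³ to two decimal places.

Porosity at depth: phi = 0.42·exp(−0.3×3.1) = 0.42×0.3946 = 0.1657
Bulk density: ρ_b = (1−phi)ρ_g + phi·ρ_f = 0.8343×2.64 + 0.1657×1
       = 2.203 + 0.166 = 2.368 g/cm³

2.37 g/cm³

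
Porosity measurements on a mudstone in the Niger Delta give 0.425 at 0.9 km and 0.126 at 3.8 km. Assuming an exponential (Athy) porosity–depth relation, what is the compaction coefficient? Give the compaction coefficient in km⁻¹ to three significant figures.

0.419 km⁻¹

Athy: n(z) = n₀ e^(−βz) ⇒ n₁/n₂ = e^{β(z₂−z₁)} ⇒ β = ln(n₁/n₂)/(z₂−z₁)
β = ln(0.425/0.126) / (3.8 − 0.9) = ln(3.373) / 2.9 = 1.2158 / 2.9 = 0.4192 km⁻¹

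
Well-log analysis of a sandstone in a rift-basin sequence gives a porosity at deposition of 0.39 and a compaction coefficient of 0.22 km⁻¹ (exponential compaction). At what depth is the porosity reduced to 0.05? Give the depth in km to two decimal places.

Invert Athy's law: d = ln(φ₀/φ) / c
d = ln(0.39/0.05) / 0.22 = ln(7.8) / 0.22 = 2.0541 / 0.22 = 9.337 km

9.34 km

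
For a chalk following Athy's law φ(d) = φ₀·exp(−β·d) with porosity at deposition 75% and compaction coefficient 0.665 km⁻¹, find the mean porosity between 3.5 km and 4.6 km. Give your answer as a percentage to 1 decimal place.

5.2%

⟨φ⟩ = (1/(d₂−d₁)) ∫ φ₀ e^(−βd) dd = φ₀·(e^(−β·d₁) − e^(−β·d₂)) / (β·(d₂−d₁))
e^(−0.665×3.5) = 0.0975; e^(−0.665×4.6) = 0.0469
⟨φ⟩ = 0.75 × (0.0975 − 0.0469) / (0.665 × 1.1) = 0.75 × 0.0692 = 0.0519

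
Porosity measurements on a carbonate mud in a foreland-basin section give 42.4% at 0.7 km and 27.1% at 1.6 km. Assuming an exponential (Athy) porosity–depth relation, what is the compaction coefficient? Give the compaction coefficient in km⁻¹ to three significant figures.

0.497 km⁻¹

Athy: n(d) = n₀ e^(−kd) ⇒ n₁/n₂ = e^{k(d₂−d₁)} ⇒ k = ln(n₁/n₂)/(d₂−d₁)
k = ln(0.424/0.271) / (1.6 − 0.7) = ln(1.565) / 0.9 = 0.4476 / 0.9 = 0.4973 km⁻¹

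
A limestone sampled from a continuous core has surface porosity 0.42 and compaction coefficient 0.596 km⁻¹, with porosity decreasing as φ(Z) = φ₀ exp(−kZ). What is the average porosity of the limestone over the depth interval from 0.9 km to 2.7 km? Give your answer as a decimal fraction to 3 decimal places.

⟨φ⟩ = (1/(Z₂−Z₁)) ∫ φ₀ e^(−kZ) dZ = φ₀·(e^(−k·Z₁) − e^(−k·Z₂)) / (k·(Z₂−Z₁))
e^(−0.596×0.9) = 0.5848; e^(−0.596×2.7) = 0.2000
⟨φ⟩ = 0.42 × (0.5848 − 0.2000) / (0.596 × 1.8) = 0.42 × 0.3587 = 0.1506

0.151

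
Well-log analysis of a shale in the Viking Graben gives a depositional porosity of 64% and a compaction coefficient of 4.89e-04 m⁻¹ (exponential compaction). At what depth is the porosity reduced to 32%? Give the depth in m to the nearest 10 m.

Working in km (1 km = 1000 m; k in km⁻¹ = k in m⁻¹ × 1000):
Invert Athy's law: Z = ln(n₀/n) / k
Z = ln(0.64/0.32) / 0.489 = ln(2) / 0.489 = 0.6931 / 0.489 = 1.417 km

1420 m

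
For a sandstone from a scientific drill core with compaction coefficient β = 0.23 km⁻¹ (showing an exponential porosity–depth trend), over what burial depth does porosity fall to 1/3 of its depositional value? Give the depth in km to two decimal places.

4.78 km

n/n₀ = 1/3 ⇒ exp(−β·d) = 1/3 ⇒ d = ln(3) / β
d = 1.0986 / 0.23 = 4.777 km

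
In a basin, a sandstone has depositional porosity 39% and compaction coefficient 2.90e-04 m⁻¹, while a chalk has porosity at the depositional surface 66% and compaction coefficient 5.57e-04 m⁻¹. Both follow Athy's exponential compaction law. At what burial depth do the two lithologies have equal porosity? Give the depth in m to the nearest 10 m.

Working in km (1 km = 1000 m; c in km⁻¹ = c in m⁻¹ × 1000):
Set n₀ₐ e^(−cₐz) = n₀ᵦ e^(−cᵦz) ⇒ ln(n₀ₐ/n₀ᵦ) = (cₐ − cᵦ)·z
z = ln(0.39/0.66) / (0.29 − 0.557) = -0.5261 / -0.267 = 1.970 km

1970 m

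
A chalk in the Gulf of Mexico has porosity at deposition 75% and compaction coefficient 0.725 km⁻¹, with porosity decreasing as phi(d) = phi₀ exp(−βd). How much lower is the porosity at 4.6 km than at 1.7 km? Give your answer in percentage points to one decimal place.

phi(1.7) = 0.75·e^(−0.725×1.7) = 0.2187
phi(4.6) = 0.75·e^(−0.725×4.6) = 0.0267
Δphi = 0.2187 − 0.0267 = 0.1920

19.2 percentage points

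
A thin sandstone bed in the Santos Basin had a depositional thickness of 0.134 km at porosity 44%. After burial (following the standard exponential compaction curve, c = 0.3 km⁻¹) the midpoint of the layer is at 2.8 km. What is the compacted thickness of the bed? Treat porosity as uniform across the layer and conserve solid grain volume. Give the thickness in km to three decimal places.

0.093 km

Porosity at 2.8 km: phi = 0.44·exp(−0.3×2.8) = 0.1900
Solid-volume conservation: h(1−phi) = h₀(1−phi₀) ⇒ h = h₀·(1−phi₀)/(1−phi)
h = 0.134 × (1 − 0.44)/(1 − 0.1900) = 0.134 × 0.6913 = 0.0926 km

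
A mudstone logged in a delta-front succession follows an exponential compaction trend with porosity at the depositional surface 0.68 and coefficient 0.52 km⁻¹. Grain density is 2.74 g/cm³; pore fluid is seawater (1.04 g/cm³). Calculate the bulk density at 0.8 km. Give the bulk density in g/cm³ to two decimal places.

Porosity at depth: n = 0.68·exp(−0.52×0.8) = 0.68×0.6597 = 0.4486
Bulk density: ρ_b = (1−n)ρ_g + n·ρ_f = 0.5514×2.74 + 0.4486×1.04
       = 1.511 + 0.467 = 1.977 g/cm³

1.98 g/cm³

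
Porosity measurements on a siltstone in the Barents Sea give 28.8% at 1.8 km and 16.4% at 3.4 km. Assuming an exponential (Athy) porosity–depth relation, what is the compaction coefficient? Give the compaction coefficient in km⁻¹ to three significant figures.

0.352 km⁻¹

Athy: phi(Z) = phi₀ e^(−kZ) ⇒ phi₁/phi₂ = e^{k(Z₂−Z₁)} ⇒ k = ln(phi₁/phi₂)/(Z₂−Z₁)
k = ln(0.288/0.164) / (3.4 − 1.8) = ln(1.756) / 1.6 = 0.5631 / 1.6 = 0.3519 km⁻¹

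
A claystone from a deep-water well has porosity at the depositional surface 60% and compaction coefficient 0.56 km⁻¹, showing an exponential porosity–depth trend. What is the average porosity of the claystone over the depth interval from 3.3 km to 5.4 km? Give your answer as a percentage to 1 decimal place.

⟨φ⟩ = (1/(Z₂−Z₁)) ∫ φ₀ e^(−βZ) dZ = φ₀·(e^(−β·Z₁) − e^(−β·Z₂)) / (β·(Z₂−Z₁))
e^(−0.56×3.3) = 0.1576; e^(−0.56×5.4) = 0.0486
⟨φ⟩ = 0.6 × (0.1576 − 0.0486) / (0.56 × 2.1) = 0.6 × 0.0926 = 0.0556

5.6%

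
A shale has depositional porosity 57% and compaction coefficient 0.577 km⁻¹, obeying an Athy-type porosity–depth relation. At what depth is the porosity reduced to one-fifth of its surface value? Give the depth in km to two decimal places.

phi/phi₀ = 1/5 ⇒ exp(−c·z) = 1/5 ⇒ z = ln(5) / c
z = 1.6094 / 0.577 = 2.789 km

2.79 km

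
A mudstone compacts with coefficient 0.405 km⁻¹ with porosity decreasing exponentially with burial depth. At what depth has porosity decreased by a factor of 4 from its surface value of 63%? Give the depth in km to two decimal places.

φ/φ₀ = 1/4 ⇒ exp(−k·d) = 1/4 ⇒ d = ln(4) / k
d = 1.3863 / 0.405 = 3.423 km

3.42 km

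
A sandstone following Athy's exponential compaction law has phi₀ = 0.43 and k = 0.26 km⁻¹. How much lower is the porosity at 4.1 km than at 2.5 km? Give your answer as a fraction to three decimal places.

0.076

phi(2.5) = 0.43·e^(−0.26×2.5) = 0.2245
phi(4.1) = 0.43·e^(−0.26×4.1) = 0.1481
Δphi = 0.2245 − 0.1481 = 0.0764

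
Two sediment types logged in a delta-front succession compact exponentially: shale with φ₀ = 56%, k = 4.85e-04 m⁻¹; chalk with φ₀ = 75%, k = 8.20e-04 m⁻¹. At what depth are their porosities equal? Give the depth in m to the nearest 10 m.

Working in km (1 km = 1000 m; k in km⁻¹ = k in m⁻¹ × 1000):
Set φ₀ₐ e^(−kₐz) = φ₀ᵦ e^(−kᵦz) ⇒ ln(φ₀ₐ/φ₀ᵦ) = (kₐ − kᵦ)·z
z = ln(0.56/0.75) / (0.485 − 0.82) = -0.2921 / -0.335 = 0.872 km

870 m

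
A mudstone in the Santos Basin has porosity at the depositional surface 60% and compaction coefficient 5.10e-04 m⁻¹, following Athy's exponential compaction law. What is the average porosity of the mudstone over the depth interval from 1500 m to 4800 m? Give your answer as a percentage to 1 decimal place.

13.5%

Working in km (1 km = 1000 m; c in km⁻¹ = c in m⁻¹ × 1000):
⟨φ⟩ = (1/(Z₂−Z₁)) ∫ φ₀ e^(−cZ) dZ = φ₀·(e^(−c·Z₁) − e^(−c·Z₂)) / (c·(Z₂−Z₁))
e^(−0.51×1.5) = 0.4653; e^(−0.51×4.8) = 0.0865
⟨φ⟩ = 0.6 × (0.4653 − 0.0865) / (0.51 × 3.3) = 0.6 × 0.2251 = 0.1351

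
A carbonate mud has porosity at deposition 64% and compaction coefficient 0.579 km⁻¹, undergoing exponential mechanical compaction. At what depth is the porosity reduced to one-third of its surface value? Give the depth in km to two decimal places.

phi/phi₀ = 1/3 ⇒ exp(−c·z) = 1/3 ⇒ z = ln(3) / c
z = 1.0986 / 0.579 = 1.897 km

1.90 km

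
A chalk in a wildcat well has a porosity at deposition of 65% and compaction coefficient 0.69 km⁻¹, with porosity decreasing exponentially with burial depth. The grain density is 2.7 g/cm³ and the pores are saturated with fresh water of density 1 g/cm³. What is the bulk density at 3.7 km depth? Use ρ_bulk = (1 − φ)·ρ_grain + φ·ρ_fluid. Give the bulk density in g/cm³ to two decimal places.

2.61 g/cm³

Porosity at depth: phi = 0.65·exp(−0.69×3.7) = 0.65×0.0778 = 0.0506
Bulk density: ρ_b = (1−phi)ρ_g + phi·ρ_f = 0.9494×2.7 + 0.0506×1
       = 2.563 + 0.051 = 2.614 g/cm³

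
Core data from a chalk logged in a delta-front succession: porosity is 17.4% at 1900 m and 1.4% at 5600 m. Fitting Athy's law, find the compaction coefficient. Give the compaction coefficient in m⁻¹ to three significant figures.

Working in km (1 km = 1000 m; β in km⁻¹ = β in m⁻¹ × 1000):
Athy: φ(d) = φ₀ e^(−βd) ⇒ φ₁/φ₂ = e^{β(d₂−d₁)} ⇒ β = ln(φ₁/φ₂)/(d₂−d₁)
β = ln(0.174/0.014) / (5.6 − 1.9) = ln(12.43) / 3.7 = 2.5200 / 3.7 = 0.6811 km⁻¹

0.000681 m⁻¹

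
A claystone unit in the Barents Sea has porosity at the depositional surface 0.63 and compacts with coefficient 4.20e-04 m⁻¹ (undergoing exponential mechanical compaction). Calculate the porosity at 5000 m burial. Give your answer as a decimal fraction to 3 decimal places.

0.077

Working in km (1 km = 1000 m; c in km⁻¹ = c in m⁻¹ × 1000):
n = n₀·exp(−c·d) = 0.63 × exp(−0.42 × 5) = 0.63 × exp(−2.1)
  = 0.63 × 0.1225 = 0.0771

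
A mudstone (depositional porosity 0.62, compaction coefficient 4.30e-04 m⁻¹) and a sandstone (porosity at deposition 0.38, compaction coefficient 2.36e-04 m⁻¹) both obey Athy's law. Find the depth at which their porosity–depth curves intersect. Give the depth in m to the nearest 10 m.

2520 m

Working in km (1 km = 1000 m; c in km⁻¹ = c in m⁻¹ × 1000):
Set phi₀ₐ e^(−cₐZ) = phi₀ᵦ e^(−cᵦZ) ⇒ ln(phi₀ₐ/phi₀ᵦ) = (cₐ − cᵦ)·Z
Z = ln(0.62/0.38) / (0.43 − 0.236) = 0.4895 / 0.194 = 2.523 km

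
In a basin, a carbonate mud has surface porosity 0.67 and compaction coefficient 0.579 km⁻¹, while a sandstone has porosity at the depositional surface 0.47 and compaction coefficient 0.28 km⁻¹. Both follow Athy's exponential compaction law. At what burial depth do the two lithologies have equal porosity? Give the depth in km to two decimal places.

Set φ₀ₐ e^(−kₐd) = φ₀ᵦ e^(−kᵦd) ⇒ ln(φ₀ₐ/φ₀ᵦ) = (kₐ − kᵦ)·d
d = ln(0.67/0.47) / (0.579 − 0.28) = 0.3545 / 0.299 = 1.186 km

1.19 km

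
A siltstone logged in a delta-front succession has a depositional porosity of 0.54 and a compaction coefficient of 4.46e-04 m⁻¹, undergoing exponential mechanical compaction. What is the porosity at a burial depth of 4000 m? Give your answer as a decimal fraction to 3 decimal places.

0.091

Working in km (1 km = 1000 m; β in km⁻¹ = β in m⁻¹ × 1000):
n = n₀·exp(−β·z) = 0.54 × exp(−0.446 × 4) = 0.54 × exp(−1.784)
  = 0.54 × 0.1680 = 0.0907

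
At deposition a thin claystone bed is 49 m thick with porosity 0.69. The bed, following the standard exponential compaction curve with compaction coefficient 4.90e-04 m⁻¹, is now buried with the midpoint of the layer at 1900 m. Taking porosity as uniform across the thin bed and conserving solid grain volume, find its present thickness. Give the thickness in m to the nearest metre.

21 m

Working in km (1 km = 1000 m; c in km⁻¹ = c in m⁻¹ × 1000):
Porosity at 1.9 km: φ = 0.69·exp(−0.49×1.9) = 0.2720
Solid-volume conservation: h(1−φ) = h₀(1−φ₀) ⇒ h = h₀·(1−φ₀)/(1−φ)
h = 0.049 × (1 − 0.69)/(1 − 0.2720) = 0.049 × 0.4258 = 0.0209 km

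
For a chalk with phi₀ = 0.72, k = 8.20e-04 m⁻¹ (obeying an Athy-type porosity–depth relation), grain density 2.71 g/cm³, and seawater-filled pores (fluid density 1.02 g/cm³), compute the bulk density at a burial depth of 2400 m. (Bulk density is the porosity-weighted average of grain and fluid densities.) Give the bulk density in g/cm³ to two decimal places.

Working in km (1 km = 1000 m; k in km⁻¹ = k in m⁻¹ × 1000):
Porosity at depth: phi = 0.72·exp(−0.82×2.4) = 0.72×0.1397 = 0.1006
Bulk density: ρ_b = (1−phi)ρ_g + phi·ρ_f = 0.8994×2.71 + 0.1006×1.02
       = 2.437 + 0.103 = 2.540 g/cm³

2.54 g/cm³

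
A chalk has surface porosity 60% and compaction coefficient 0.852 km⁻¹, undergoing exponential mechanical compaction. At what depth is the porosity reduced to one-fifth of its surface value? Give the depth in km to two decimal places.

1.89 km

φ/φ₀ = 1/5 ⇒ exp(−c·Z) = 1/5 ⇒ Z = ln(5) / c
Z = 1.6094 / 0.852 = 1.889 km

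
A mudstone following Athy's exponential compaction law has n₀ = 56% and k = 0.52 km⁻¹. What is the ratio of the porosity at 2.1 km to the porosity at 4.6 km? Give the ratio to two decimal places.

3.67

n(d₁)/n(d₂) = e^(−k·d₁)/e^(−k·d₂) = e^{k(d₂−d₁)}
= exp(0.52 × 2.5) = exp(1.3) = 3.6693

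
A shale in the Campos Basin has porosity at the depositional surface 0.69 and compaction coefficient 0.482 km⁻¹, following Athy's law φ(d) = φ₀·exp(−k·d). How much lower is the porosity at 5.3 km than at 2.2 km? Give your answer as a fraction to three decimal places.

φ(2.2) = 0.69·e^(−0.482×2.2) = 0.2390
φ(5.3) = 0.69·e^(−0.482×5.3) = 0.0536
Δφ = 0.2390 − 0.0536 = 0.1853

0.185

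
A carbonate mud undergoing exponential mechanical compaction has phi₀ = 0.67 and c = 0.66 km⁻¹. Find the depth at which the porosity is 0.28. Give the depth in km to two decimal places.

1.32 km

Invert Athy's law: d = ln(phi₀/phi) / c
d = ln(0.67/0.28) / 0.66 = ln(2.393) / 0.66 = 0.8725 / 0.66 = 1.322 km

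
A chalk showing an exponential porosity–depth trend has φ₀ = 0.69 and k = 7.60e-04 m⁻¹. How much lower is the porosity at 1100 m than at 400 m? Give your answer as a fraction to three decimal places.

0.210

Working in km (1 km = 1000 m; k in km⁻¹ = k in m⁻¹ × 1000):
φ(0.4) = 0.69·e^(−0.76×0.4) = 0.5091
φ(1.1) = 0.69·e^(−0.76×1.1) = 0.2991
Δφ = 0.5091 − 0.2991 = 0.2100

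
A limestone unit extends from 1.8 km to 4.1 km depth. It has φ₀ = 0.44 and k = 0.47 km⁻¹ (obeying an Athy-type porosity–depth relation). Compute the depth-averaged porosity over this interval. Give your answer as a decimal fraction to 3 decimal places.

0.115

⟨φ⟩ = (1/(Z₂−Z₁)) ∫ φ₀ e^(−kZ) dZ = φ₀·(e^(−k·Z₁) − e^(−k·Z₂)) / (k·(Z₂−Z₁))
e^(−0.47×1.8) = 0.4291; e^(−0.47×4.1) = 0.1456
⟨φ⟩ = 0.44 × (0.4291 − 0.1456) / (0.47 × 2.3) = 0.44 × 0.2623 = 0.1154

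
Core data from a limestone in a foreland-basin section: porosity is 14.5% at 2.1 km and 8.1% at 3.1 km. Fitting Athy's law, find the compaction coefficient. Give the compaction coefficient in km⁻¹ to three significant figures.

0.582 km⁻¹

Athy: φ(z) = φ₀ e^(−kz) ⇒ φ₁/φ₂ = e^{k(z₂−z₁)} ⇒ k = ln(φ₁/φ₂)/(z₂−z₁)
k = ln(0.145/0.081) / (3.1 − 2.1) = ln(1.79) / 1 = 0.5823 / 1 = 0.5823 km⁻¹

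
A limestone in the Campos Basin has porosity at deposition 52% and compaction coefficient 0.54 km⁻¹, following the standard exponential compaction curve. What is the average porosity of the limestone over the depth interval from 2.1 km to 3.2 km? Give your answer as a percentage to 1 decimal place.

12.6%

⟨φ⟩ = (1/(z₂−z₁)) ∫ φ₀ e^(−kz) dz = φ₀·(e^(−k·z₁) − e^(−k·z₂)) / (k·(z₂−z₁))
e^(−0.54×2.1) = 0.3217; e^(−0.54×3.2) = 0.1776
⟨φ⟩ = 0.52 × (0.3217 − 0.1776) / (0.54 × 1.1) = 0.52 × 0.2426 = 0.1262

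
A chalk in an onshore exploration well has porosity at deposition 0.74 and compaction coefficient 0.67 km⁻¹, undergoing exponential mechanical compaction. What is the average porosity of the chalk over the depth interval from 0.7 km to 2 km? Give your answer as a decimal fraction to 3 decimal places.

0.309

⟨phi⟩ = (1/(d₂−d₁)) ∫ phi₀ e^(−cd) dd = phi₀·(e^(−c·d₁) − e^(−c·d₂)) / (c·(d₂−d₁))
e^(−0.67×0.7) = 0.6256; e^(−0.67×2) = 0.2618
⟨phi⟩ = 0.74 × (0.6256 − 0.2618) / (0.67 × 1.3) = 0.74 × 0.4177 = 0.3091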